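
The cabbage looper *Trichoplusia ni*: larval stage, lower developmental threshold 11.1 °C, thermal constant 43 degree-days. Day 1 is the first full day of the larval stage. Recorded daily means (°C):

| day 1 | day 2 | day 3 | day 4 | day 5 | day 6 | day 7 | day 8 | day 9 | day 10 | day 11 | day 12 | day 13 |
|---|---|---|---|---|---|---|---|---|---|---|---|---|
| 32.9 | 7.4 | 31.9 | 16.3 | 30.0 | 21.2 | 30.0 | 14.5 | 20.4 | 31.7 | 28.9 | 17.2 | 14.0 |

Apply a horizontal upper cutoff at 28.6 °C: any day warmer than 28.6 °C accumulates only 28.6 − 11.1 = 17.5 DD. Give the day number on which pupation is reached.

Daily DD above 11.1 °C (capped at 17.5): 17.5, 0.0, 17.5, 5.2, 17.5, 10.1, 17.5, 3.4, 9.3, 17.5, 17.5, 6.1, 2.9.
Cumulative: 17.5, 17.5, 35.0, 40.2, 57.7, 67.8, 85.3, 88.7, 98.0, 115.5, 133.0, 139.1, 142.0.
The total first reaches 43 DD on day 5.

day 5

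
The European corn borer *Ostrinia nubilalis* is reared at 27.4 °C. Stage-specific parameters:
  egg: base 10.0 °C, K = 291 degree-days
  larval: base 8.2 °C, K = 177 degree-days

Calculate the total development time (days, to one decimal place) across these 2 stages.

25.9 days

egg: 291 / (27.4 − 10.0) = 291 / 17.4 = 16.724 d.
larval: 177 / (27.4 − 8.2) = 177 / 19.2 = 9.219 d.
Sum = 25.943 ≈ 25.9 days.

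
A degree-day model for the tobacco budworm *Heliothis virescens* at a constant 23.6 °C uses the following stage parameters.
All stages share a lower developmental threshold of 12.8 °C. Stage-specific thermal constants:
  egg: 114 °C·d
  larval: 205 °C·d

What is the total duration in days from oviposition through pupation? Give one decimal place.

29.5 days

Daily accumulation at 23.6 °C = 23.6 − 12.8 = 10.8 DD/day.
Total K = 114 + 205 = 319 DD.
Total duration = 319 / 10.8 = 29.537 ≈ 29.5 days.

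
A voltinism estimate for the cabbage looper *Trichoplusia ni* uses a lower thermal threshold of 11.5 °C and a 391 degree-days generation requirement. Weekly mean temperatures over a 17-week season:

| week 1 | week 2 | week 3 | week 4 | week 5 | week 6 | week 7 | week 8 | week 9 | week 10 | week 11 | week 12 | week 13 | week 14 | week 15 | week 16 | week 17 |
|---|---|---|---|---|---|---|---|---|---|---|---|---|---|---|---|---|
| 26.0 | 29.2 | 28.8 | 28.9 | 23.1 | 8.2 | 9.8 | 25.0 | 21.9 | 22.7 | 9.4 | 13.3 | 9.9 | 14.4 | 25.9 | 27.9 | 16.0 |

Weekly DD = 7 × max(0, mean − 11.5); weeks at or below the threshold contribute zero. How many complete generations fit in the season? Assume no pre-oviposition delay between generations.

Weekly DD (7 × max(0, T̄ − 11.5)): 101.5, 123.9, 121.1, 121.8, 81.2, 0.0, 0.0, 94.5, 72.8, 78.4, 0.0, 12.6, 0.0, 20.3, 100.8, 114.8, 31.5.
Season total = 1075.2 DD.
Complete generations = ⌊1075.2 / 391⌋ = 2.

2 generations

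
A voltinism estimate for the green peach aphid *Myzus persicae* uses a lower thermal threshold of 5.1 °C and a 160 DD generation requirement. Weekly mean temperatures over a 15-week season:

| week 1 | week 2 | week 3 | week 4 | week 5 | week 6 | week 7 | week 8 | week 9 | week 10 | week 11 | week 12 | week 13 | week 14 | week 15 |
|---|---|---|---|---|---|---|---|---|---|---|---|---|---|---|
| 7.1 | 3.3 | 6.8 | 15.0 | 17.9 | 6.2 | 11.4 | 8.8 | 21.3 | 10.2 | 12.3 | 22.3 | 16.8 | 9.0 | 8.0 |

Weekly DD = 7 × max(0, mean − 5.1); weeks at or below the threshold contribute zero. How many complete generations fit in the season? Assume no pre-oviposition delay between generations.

Weekly DD (7 × max(0, T̄ − 5.1)): 14.0, 0.0, 11.9, 69.3, 89.6, 7.7, 44.1, 25.9, 113.4, 35.7, 50.4, 120.4, 81.9, 27.3, 20.3.
Season total = 711.9 DD.
Complete generations = ⌊711.9 / 160⌋ = 4.

4 generations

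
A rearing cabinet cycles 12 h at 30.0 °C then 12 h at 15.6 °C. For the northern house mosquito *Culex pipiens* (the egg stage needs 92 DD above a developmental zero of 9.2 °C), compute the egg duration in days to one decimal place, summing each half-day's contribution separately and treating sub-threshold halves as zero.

6.8 days

Day half: max(0, 30.0 − 9.2) × 0.5 = 20.8 × 0.5 = 10.40 DD.
Night half: max(0, 15.6 − 9.2) × 0.5 = 6.4 × 0.5 = 3.20 DD.
Per 24 h: 13.60 DD/day.
Duration = 92 / 13.60 = 6.765 ≈ 6.8 days.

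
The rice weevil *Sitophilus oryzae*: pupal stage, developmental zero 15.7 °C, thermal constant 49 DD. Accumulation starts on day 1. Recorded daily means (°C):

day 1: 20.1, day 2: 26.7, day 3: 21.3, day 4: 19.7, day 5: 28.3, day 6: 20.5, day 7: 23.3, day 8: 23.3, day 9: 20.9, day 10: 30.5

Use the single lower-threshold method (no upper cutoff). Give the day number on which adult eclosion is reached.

day 7

Daily DD above 15.7 °C: 4.4, 11.0, 5.6, 4.0, 12.6, 4.8, 7.6, 7.6, 5.2, 14.8.
Cumulative: 4.4, 15.4, 21.0, 25.0, 37.6, 42.4, 50.0, 57.6, 62.8, 77.6.
The total first reaches 49 DD on day 7.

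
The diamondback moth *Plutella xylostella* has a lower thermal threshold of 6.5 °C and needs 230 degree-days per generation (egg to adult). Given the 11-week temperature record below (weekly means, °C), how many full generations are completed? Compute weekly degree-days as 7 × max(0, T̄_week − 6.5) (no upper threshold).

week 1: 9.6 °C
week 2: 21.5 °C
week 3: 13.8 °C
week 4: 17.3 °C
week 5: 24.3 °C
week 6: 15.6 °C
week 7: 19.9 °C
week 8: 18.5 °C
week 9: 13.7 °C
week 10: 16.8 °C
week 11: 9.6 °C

Weekly DD (7 × max(0, T̄ − 6.5)): 21.7, 105.0, 51.1, 75.6, 124.6, 63.7, 93.8, 84.0, 50.4, 72.1, 21.7.
Season total = 763.7 DD.
Complete generations = ⌊763.7 / 230⌋ = 3.

3 generations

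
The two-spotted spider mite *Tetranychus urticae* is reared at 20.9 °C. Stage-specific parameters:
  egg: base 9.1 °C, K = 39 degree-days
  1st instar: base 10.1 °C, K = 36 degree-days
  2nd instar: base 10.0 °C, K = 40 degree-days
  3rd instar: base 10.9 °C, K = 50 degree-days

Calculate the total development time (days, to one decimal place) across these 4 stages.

15.3 days

egg: 39 / (20.9 − 9.1) = 39 / 11.8 = 3.305 d.
1st instar: 36 / (20.9 − 10.1) = 36 / 10.8 = 3.333 d.
2nd instar: 40 / (20.9 − 10.0) = 40 / 10.9 = 3.670 d.
3rd instar: 50 / (20.9 − 10.9) = 50 / 10.0 = 5.000 d.
Sum = 15.308 ≈ 15.3 days.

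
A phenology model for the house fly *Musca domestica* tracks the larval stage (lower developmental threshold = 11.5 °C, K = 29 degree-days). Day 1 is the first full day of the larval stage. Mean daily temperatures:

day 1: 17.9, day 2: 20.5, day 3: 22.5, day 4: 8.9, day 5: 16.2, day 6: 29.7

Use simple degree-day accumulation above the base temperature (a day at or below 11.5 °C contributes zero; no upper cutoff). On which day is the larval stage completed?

Daily DD above 11.5 °C: 6.4, 9.0, 11.0, 0.0, 4.7, 18.2.
Cumulative: 6.4, 15.4, 26.4, 26.4, 31.1, 49.3.
The total first reaches 29 DD on day 5.

day 5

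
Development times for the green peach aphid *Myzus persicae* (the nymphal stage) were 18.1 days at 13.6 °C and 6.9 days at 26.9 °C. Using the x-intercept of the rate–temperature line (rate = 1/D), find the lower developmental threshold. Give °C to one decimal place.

Equal thermal constants: D₁(T₁ − T_b) = D₂(T₂ − T_b).
18.1·(13.6 − T_b) = 6.9·(26.9 − T_b)
T_b = (18.1·13.6 − 6.9·26.9) / (18.1 − 6.9) = 60.55 / 11.2 = 5.406 °C ≈ 5.4 °C.

5.4 °C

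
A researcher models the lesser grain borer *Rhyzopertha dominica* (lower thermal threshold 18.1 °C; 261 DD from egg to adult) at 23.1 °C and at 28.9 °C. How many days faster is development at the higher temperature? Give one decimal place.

28.0 days

At 23.1 °C: 261 / (23.1 − 18.1) = 261 / 5.0 = 52.200 d.
At 28.9 °C: 261 / (28.9 − 18.1) = 261 / 10.8 = 24.167 d.
Difference = |52.200 − 24.167| = 28.033 ≈ 28.0 days.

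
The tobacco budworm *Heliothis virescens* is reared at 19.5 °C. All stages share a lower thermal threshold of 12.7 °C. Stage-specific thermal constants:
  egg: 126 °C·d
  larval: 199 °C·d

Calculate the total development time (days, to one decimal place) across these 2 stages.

47.8 days

Daily accumulation at 19.5 °C = 19.5 − 12.7 = 6.8 DD/day.
Total K = 126 + 199 = 325 DD.
Total duration = 325 / 6.8 = 47.794 ≈ 47.8 days.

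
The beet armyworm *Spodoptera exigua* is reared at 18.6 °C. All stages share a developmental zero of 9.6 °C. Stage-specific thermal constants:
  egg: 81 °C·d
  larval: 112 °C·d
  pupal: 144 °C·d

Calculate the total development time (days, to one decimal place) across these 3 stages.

37.4 days

Daily accumulation at 18.6 °C = 18.6 − 9.6 = 9.0 DD/day.
Total K = 81 + 112 + 144 = 337 DD.
Total duration = 337 / 9.0 = 37.444 ≈ 37.4 days.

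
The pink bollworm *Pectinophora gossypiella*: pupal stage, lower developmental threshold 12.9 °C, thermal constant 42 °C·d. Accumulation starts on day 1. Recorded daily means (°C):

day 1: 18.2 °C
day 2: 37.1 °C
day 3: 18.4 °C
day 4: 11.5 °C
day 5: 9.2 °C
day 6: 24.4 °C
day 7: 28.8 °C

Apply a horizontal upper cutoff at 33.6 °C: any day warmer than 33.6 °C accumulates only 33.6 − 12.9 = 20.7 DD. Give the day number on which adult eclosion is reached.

day 6

Daily DD above 12.9 °C (capped at 20.7): 5.3, 20.7, 5.5, 0.0, 0.0, 11.5, 15.9.
Cumulative: 5.3, 26.0, 31.5, 31.5, 31.5, 43.0, 58.9.
The total first reaches 42 DD on day 6.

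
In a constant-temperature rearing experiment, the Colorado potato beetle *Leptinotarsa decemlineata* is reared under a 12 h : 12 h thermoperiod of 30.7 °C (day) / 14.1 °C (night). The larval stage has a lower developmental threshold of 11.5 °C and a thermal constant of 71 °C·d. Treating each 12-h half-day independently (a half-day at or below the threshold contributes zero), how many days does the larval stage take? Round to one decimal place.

Day half: max(0, 30.7 − 11.5) × 0.5 = 19.2 × 0.5 = 9.60 DD.
Night half: max(0, 14.1 − 11.5) × 0.5 = 2.6 × 0.5 = 1.30 DD.
Per 24 h: 10.90 DD/day.
Duration = 71 / 10.90 = 6.514 ≈ 6.5 days.

6.5 days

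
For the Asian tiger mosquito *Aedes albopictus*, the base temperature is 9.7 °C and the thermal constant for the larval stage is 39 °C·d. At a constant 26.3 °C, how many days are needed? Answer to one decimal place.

2.3 days

Daily accumulation = 26.3 − 9.7 = 16.6 DD/day.
Duration = 39 / 16.6 = 2.349 ≈ 2.3 days.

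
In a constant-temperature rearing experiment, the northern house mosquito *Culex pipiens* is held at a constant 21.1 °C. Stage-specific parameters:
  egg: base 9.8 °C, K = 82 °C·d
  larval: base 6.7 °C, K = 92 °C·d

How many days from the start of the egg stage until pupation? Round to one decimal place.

13.6 days

egg: 82 / (21.1 − 9.8) = 82 / 11.3 = 7.257 d.
larval: 92 / (21.1 − 6.7) = 92 / 14.4 = 6.389 d.
Sum = 13.646 ≈ 13.6 days.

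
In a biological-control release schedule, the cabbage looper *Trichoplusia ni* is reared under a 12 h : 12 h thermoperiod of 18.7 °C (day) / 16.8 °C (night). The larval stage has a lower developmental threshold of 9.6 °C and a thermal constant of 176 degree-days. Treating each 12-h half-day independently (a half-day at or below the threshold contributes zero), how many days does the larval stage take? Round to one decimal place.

21.6 days

Day half: max(0, 18.7 − 9.6) × 0.5 = 9.1 × 0.5 = 4.55 DD.
Night half: max(0, 16.8 − 9.6) × 0.5 = 7.2 × 0.5 = 3.60 DD.
Per 24 h: 8.15 DD/day.
Duration = 176 / 8.15 = 21.595 ≈ 21.6 days.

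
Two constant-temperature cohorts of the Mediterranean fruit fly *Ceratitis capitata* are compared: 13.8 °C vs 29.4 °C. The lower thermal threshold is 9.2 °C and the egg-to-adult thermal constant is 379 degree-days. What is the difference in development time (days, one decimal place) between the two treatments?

At 13.8 °C: 379 / (13.8 − 9.2) = 379 / 4.6 = 82.391 d.
At 29.4 °C: 379 / (29.4 − 9.2) = 379 / 20.2 = 18.762 d.
Difference = |82.391 − 18.762| = 63.629 ≈ 63.6 days.

63.6 days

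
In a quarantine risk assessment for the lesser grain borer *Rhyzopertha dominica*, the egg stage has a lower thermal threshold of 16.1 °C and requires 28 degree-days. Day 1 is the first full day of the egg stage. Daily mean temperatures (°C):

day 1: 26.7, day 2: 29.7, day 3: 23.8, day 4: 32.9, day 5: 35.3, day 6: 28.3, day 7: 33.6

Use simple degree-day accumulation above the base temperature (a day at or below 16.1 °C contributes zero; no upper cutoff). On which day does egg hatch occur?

day 3

Daily DD above 16.1 °C: 10.6, 13.6, 7.7, 16.8, 19.2, 12.2, 17.5.
Cumulative: 10.6, 24.2, 31.9, 48.7, 67.9, 80.1, 97.6.
The total first reaches 28 DD on day 3.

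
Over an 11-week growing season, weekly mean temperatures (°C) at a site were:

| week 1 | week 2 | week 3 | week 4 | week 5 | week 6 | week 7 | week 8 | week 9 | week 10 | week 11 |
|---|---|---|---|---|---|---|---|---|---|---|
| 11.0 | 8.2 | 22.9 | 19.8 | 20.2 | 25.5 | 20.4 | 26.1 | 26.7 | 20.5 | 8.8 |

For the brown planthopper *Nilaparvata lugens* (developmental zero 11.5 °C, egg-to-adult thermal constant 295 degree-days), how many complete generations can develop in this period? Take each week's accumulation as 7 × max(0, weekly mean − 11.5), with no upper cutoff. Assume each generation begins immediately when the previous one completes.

2 generations

Weekly DD (7 × max(0, T̄ − 11.5)): 0.0, 0.0, 79.8, 58.1, 60.9, 98.0, 62.3, 102.2, 106.4, 63.0, 0.0.
Season total = 630.7 DD.
Complete generations = ⌊630.7 / 295⌋ = 2.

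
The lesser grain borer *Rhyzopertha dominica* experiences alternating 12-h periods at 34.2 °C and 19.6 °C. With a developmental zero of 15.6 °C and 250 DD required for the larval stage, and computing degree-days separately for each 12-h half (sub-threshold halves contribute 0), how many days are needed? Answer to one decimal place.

22.1 days

Day half: max(0, 34.2 − 15.6) × 0.5 = 18.6 × 0.5 = 9.30 DD.
Night half: max(0, 19.6 − 15.6) × 0.5 = 4.0 × 0.5 = 2.00 DD.
Per 24 h: 11.30 DD/day.
Duration = 250 / 11.30 = 22.124 ≈ 22.1 days.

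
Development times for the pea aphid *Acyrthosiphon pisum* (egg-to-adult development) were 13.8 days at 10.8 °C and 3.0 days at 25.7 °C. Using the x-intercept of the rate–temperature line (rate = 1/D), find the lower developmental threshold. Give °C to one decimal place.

Linear rate model ⇒ the product D·(T − T_b) is constant across temperatures.
13.8·(10.8 − T_b) = 3.0·(25.7 − T_b)
T_b = (13.8·10.8 − 3.0·25.7) / (13.8 − 3.0) = 71.94 / 10.8 = 6.661 °C ≈ 6.7 °C.

6.7 °C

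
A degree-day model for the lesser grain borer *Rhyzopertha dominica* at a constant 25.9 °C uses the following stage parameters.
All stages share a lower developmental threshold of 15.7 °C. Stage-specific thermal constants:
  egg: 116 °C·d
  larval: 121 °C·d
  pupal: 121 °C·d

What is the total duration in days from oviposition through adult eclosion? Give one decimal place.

Daily accumulation at 25.9 °C = 25.9 − 15.7 = 10.2 DD/day.
Total K = 116 + 121 + 121 = 358 DD.
Total duration = 358 / 10.2 = 35.098 ≈ 35.1 days.

35.1 days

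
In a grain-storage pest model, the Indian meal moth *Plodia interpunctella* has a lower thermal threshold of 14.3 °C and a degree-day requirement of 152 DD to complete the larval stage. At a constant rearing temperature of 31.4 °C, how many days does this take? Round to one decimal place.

8.9 days

Daily accumulation = 31.4 − 14.3 = 17.1 DD/day.
Duration = 152 / 17.1 = 8.889 ≈ 8.9 days.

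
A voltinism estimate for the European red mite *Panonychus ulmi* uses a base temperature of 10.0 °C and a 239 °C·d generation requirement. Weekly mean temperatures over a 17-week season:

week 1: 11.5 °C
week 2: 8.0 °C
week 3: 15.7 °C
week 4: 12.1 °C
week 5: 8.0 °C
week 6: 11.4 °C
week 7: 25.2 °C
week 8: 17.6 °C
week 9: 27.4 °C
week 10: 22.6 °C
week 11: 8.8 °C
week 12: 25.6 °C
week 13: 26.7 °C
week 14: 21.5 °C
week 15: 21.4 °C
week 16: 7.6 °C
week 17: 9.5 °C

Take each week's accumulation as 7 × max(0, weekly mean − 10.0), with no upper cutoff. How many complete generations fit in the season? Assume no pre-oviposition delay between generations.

3 generations

Weekly DD (7 × max(0, T̄ − 10.0)): 10.5, 0.0, 39.9, 14.7, 0.0, 9.8, 106.4, 53.2, 121.8, 88.2, 0.0, 109.2, 116.9, 80.5, 79.8, 0.0, 0.0.
Season total = 830.9 DD.
Complete generations = ⌊830.9 / 239⌋ = 3.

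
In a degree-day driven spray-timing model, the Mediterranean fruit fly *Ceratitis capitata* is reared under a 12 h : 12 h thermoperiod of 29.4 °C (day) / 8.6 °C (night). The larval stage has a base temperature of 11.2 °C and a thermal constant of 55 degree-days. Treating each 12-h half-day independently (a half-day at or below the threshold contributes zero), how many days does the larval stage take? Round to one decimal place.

6.0 days

Day half: max(0, 29.4 − 11.2) × 0.5 = 18.2 × 0.5 = 9.10 DD.
Night half: max(0, 8.6 − 11.2) × 0.5 = 0.0 × 0.5 = 0.00 DD.
Per 24 h: 9.10 DD/day.
Duration = 55 / 9.10 = 6.044 ≈ 6.0 days.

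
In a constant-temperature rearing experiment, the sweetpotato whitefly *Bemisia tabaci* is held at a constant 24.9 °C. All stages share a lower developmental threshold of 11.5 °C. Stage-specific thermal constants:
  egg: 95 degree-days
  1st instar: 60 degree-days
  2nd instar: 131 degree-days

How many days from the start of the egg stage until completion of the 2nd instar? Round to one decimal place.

21.3 days

Daily accumulation at 24.9 °C = 24.9 − 11.5 = 13.4 DD/day.
Total K = 95 + 60 + 131 = 286 DD.
Total duration = 286 / 13.4 = 21.343 ≈ 21.3 days.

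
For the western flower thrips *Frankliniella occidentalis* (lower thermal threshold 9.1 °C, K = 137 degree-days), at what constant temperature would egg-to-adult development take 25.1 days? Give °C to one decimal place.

14.6 °C

Required daily accumulation = 137 / 25.1 = 5.458 DD/day.
T = T_base + 5.458 = 9.1 + 5.458 = 14.558 ≈ 14.6 °C.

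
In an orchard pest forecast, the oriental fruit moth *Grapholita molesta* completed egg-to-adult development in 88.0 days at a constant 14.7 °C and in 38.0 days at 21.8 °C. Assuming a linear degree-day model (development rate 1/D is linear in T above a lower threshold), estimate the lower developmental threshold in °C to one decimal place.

Equal thermal constants: D₁(T₁ − T_b) = D₂(T₂ − T_b).
88.0·(14.7 − T_b) = 38.0·(21.8 − T_b)
T_b = (88.0·14.7 − 38.0·21.8) / (88.0 − 38.0) = 465.20 / 50.0 = 9.304 °C ≈ 9.3 °C.

9.3 °C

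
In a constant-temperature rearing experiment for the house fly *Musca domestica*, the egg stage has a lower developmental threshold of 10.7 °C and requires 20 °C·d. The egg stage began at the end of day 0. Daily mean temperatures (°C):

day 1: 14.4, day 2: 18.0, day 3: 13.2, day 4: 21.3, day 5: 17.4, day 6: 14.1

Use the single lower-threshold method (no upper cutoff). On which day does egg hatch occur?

day 4

Daily DD above 10.7 °C: 3.7, 7.3, 2.5, 10.6, 6.7, 3.4.
Cumulative: 3.7, 11.0, 13.5, 24.1, 30.8, 34.2.
The total first reaches 20 DD on day 4.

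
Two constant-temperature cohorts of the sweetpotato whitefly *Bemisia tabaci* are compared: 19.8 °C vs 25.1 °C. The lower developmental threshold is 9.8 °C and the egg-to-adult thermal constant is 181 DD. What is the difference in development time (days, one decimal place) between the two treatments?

6.3 days

At 19.8 °C: 181 / (19.8 − 9.8) = 181 / 10.0 = 18.100 d.
At 25.1 °C: 181 / (25.1 − 9.8) = 181 / 15.3 = 11.830 d.
Difference = |18.100 − 11.830| = 6.270 ≈ 6.3 days.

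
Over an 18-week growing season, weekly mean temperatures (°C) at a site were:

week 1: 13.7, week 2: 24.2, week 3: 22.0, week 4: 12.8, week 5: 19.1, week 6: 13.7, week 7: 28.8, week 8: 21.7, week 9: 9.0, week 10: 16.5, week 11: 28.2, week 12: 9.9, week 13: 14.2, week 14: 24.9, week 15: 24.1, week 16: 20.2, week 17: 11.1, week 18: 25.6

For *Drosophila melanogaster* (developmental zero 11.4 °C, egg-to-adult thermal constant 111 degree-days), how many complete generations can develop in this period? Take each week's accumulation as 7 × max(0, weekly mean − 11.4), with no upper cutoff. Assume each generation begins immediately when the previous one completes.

8 generations

Weekly DD (7 × max(0, T̄ − 11.4)): 16.1, 89.6, 74.2, 9.8, 53.9, 16.1, 121.8, 72.1, 0.0, 35.7, 117.6, 0.0, 19.6, 94.5, 88.9, 61.6, 0.0, 99.4.
Season total = 970.9 DD.
Complete generations = ⌊970.9 / 111⌋ = 8.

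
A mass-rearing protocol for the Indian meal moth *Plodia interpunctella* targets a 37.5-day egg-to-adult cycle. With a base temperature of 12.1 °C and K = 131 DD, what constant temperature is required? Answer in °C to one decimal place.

Required daily accumulation = 131 / 37.5 = 3.493 DD/day.
T = T_base + 3.493 = 12.1 + 3.493 = 15.593 ≈ 15.6 °C.

15.6 °C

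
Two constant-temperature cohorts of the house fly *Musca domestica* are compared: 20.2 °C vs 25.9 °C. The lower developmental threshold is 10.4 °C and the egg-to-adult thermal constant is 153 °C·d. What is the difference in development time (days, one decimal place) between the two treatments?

At 20.2 °C: 153 / (20.2 − 10.4) = 153 / 9.8 = 15.612 d.
At 25.9 °C: 153 / (25.9 − 10.4) = 153 / 15.5 = 9.871 d.
Difference = |15.612 − 9.871| = 5.741 ≈ 5.7 days.

5.7 days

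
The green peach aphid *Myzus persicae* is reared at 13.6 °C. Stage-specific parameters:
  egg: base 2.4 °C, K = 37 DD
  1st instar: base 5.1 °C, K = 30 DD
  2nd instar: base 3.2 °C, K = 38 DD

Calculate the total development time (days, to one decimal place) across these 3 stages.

egg: 37 / (13.6 − 2.4) = 37 / 11.2 = 3.304 d.
1st instar: 30 / (13.6 − 5.1) = 30 / 8.5 = 3.529 d.
2nd instar: 38 / (13.6 − 3.2) = 38 / 10.4 = 3.654 d.
Sum = 10.487 ≈ 10.5 days.

10.5 days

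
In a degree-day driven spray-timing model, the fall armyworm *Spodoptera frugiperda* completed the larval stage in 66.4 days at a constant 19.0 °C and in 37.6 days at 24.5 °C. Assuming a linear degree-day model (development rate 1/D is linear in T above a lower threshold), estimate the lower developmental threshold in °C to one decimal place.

11.8 °C

Under the model K = D·(T − T_b), so D₁·(T₁ − T_b) = D₂·(T₂ − T_b).
66.4·(19.0 − T_b) = 37.6·(24.5 − T_b)
T_b = (66.4·19.0 − 37.6·24.5) / (66.4 − 37.6) = 340.40 / 28.8 = 11.819 °C ≈ 11.8 °C.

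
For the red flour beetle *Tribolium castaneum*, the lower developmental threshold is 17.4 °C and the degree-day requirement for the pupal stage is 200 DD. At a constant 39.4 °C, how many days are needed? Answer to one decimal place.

9.1 days

Daily accumulation = 39.4 − 17.4 = 22.0 DD/day.
Duration = 200 / 22.0 = 9.091 ≈ 9.1 days.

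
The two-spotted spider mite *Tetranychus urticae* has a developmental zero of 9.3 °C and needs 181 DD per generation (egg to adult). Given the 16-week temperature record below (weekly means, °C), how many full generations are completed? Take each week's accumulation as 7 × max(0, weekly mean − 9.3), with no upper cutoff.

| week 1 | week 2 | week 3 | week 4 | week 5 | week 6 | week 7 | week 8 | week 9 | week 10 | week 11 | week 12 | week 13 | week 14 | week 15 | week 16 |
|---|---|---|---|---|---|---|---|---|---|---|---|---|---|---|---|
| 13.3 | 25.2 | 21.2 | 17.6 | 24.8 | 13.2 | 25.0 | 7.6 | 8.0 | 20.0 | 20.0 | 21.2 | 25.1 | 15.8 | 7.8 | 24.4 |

Weekly DD (7 × max(0, T̄ − 9.3)): 28.0, 111.3, 83.3, 58.1, 108.5, 27.3, 109.9, 0.0, 0.0, 74.9, 74.9, 83.3, 110.6, 45.5, 0.0, 105.7.
Season total = 1021.3 DD.
Complete generations = ⌊1021.3 / 181⌋ = 5.

5 generations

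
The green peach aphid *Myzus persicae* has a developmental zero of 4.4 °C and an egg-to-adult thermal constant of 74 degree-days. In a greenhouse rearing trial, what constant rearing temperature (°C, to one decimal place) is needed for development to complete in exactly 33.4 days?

Required daily accumulation = 74 / 33.4 = 2.216 DD/day.
T = T_base + 2.216 = 4.4 + 2.216 = 6.616 ≈ 6.6 °C.

6.6 °C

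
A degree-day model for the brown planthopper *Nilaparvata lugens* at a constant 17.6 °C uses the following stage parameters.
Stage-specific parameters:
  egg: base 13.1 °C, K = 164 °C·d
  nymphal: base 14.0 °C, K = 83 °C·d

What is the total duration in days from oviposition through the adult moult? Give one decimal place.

egg: 164 / (17.6 − 13.1) = 164 / 4.5 = 36.444 d.
nymphal: 83 / (17.6 − 14.0) = 83 / 3.6 = 23.056 d.
Sum = 59.500 ≈ 59.5 days.

59.5 days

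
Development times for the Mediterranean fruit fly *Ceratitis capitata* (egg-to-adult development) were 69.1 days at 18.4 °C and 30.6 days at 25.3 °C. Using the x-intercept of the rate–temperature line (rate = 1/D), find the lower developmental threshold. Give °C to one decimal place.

12.9 °C

Under the model K = D·(T − T_b), so D₁·(T₁ − T_b) = D₂·(T₂ − T_b).
69.1·(18.4 − T_b) = 30.6·(25.3 − T_b)
T_b = (69.1·18.4 − 30.6·25.3) / (69.1 − 30.6) = 497.26 / 38.5 = 12.916 °C ≈ 12.9 °C.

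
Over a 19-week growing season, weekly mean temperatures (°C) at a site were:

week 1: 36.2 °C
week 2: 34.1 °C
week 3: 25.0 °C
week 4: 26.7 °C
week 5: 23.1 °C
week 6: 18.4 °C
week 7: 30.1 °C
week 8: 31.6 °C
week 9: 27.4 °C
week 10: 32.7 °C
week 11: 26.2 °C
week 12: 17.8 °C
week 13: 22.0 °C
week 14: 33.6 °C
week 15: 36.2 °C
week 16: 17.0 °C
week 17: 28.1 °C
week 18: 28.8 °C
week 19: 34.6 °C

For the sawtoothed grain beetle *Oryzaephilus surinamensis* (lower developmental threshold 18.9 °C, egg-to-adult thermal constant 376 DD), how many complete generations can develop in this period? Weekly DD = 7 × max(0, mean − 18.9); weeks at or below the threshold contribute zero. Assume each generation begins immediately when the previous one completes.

Weekly DD (7 × max(0, T̄ − 18.9)): 121.1, 106.4, 42.7, 54.6, 29.4, 0.0, 78.4, 88.9, 59.5, 96.6, 51.1, 0.0, 21.7, 102.9, 121.1, 0.0, 64.4, 69.3, 109.9.
Season total = 1218.0 DD.
Complete generations = ⌊1218.0 / 376⌋ = 3.

3 generations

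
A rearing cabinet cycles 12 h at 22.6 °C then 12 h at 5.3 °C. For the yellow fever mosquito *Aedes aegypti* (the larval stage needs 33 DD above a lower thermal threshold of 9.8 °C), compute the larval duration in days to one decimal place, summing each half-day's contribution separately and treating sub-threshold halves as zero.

Day half: max(0, 22.6 − 9.8) × 0.5 = 12.8 × 0.5 = 6.40 DD.
Night half: max(0, 5.3 − 9.8) × 0.5 = 0.0 × 0.5 = 0.00 DD.
Per 24 h: 6.40 DD/day.
Duration = 33 / 6.40 = 5.156 ≈ 5.2 days.

5.2 days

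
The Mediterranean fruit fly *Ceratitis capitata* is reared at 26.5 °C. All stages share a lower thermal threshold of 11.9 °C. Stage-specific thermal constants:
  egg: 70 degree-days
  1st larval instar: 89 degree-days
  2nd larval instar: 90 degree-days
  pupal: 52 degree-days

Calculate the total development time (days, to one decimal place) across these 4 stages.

Daily accumulation at 26.5 °C = 26.5 − 11.9 = 14.6 DD/day.
Total K = 70 + 89 + 90 + 52 = 301 DD.
Total duration = 301 / 14.6 = 20.616 ≈ 20.6 days.

20.6 days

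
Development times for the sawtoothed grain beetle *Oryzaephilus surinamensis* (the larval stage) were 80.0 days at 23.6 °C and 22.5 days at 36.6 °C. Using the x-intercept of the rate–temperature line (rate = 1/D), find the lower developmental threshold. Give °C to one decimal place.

Linear rate model ⇒ the product D·(T − T_b) is constant across temperatures.
80.0·(23.6 − T_b) = 22.5·(36.6 − T_b)
T_b = (80.0·23.6 − 22.5·36.6) / (80.0 − 22.5) = 1064.50 / 57.5 = 18.513 °C ≈ 18.5 °C.

18.5 °C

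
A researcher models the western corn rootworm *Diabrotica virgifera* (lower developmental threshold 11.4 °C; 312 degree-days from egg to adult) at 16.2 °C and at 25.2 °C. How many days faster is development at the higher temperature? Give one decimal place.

42.4 days

At 16.2 °C: 312 / (16.2 − 11.4) = 312 / 4.8 = 65.000 d.
At 25.2 °C: 312 / (25.2 − 11.4) = 312 / 13.8 = 22.609 d.
Difference = |65.000 − 22.609| = 42.391 ≈ 42.4 days.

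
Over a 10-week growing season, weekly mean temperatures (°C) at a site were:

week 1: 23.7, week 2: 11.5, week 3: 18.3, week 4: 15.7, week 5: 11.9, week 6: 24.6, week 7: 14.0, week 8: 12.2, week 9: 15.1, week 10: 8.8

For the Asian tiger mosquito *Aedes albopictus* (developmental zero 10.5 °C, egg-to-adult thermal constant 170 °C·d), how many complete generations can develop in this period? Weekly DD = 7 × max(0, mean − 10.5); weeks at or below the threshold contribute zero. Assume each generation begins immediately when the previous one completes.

2 generations

Weekly DD (7 × max(0, T̄ − 10.5)): 92.4, 7.0, 54.6, 36.4, 9.8, 98.7, 24.5, 11.9, 32.2, 0.0.
Season total = 367.5 DD.
Complete generations = ⌊367.5 / 170⌋ = 2.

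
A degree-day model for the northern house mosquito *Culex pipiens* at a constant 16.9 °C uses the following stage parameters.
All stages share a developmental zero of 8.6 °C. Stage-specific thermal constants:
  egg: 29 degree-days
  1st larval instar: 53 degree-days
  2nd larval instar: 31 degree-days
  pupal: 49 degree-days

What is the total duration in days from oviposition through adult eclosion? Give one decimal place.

Daily accumulation at 16.9 °C = 16.9 − 8.6 = 8.3 DD/day.
Total K = 29 + 53 + 31 + 49 = 162 DD.
Total duration = 162 / 8.3 = 19.518 ≈ 19.5 days.

19.5 days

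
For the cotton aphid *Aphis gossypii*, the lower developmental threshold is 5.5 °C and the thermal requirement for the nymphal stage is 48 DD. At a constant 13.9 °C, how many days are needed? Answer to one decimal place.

Daily accumulation = 13.9 − 5.5 = 8.4 DD/day.
Duration = 48 / 8.4 = 5.714 ≈ 5.7 days.

5.7 days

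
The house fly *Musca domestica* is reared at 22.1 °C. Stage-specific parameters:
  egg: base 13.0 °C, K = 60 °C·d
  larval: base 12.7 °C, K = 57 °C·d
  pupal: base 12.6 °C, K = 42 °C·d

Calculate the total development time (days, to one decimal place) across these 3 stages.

17.1 days

egg: 60 / (22.1 − 13.0) = 60 / 9.1 = 6.593 d.
larval: 57 / (22.1 − 12.7) = 57 / 9.4 = 6.064 d.
pupal: 42 / (22.1 − 12.6) = 42 / 9.5 = 4.421 d.
Sum = 17.078 ≈ 17.1 days.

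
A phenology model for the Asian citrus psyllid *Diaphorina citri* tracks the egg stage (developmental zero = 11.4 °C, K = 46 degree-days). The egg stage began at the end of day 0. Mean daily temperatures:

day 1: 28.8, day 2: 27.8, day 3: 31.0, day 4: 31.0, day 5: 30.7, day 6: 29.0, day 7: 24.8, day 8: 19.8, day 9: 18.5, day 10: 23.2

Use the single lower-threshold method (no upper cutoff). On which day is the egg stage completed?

Daily DD above 11.4 °C: 17.4, 16.4, 19.6, 19.6, 19.3, 17.6, 13.4, 8.4, 7.1, 11.8.
Cumulative: 17.4, 33.8, 53.4, 73.0, 92.3, 109.9, 123.3, 131.7, 138.8, 150.6.
The total first reaches 46 DD on day 3.

day 3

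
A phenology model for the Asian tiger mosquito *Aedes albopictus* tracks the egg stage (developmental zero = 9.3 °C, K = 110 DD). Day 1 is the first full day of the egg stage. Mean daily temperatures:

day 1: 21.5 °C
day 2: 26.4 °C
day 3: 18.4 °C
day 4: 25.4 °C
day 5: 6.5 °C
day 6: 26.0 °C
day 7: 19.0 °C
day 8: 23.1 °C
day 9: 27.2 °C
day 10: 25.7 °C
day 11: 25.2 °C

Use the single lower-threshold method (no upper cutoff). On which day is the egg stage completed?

Daily DD above 9.3 °C: 12.2, 17.1, 9.1, 16.1, 0.0, 16.7, 9.7, 13.8, 17.9, 16.4, 15.9.
Cumulative: 12.2, 29.3, 38.4, 54.5, 54.5, 71.2, 80.9, 94.7, 112.6, 129.0, 144.9.
The total first reaches 110 DD on day 9.

day 9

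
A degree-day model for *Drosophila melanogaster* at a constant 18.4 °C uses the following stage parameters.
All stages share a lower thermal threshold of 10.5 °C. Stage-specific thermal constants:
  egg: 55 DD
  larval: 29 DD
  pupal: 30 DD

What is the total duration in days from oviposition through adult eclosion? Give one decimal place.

Daily accumulation at 18.4 °C = 18.4 − 10.5 = 7.9 DD/day.
Total K = 55 + 29 + 30 = 114 DD.
Total duration = 114 / 7.9 = 14.430 ≈ 14.4 days.

14.4 days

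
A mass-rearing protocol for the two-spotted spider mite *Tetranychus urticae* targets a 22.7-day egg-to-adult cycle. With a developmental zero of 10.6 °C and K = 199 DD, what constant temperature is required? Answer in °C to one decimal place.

Required daily accumulation = 199 / 22.7 = 8.767 DD/day.
T = T_base + 8.767 = 10.6 + 8.767 = 19.367 ≈ 19.4 °C.

19.4 °C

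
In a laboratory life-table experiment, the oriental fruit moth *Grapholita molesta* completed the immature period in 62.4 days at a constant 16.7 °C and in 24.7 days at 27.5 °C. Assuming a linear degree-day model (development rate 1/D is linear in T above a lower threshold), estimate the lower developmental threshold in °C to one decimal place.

Linear rate model ⇒ the product D·(T − T_b) is constant across temperatures.
62.4·(16.7 − T_b) = 24.7·(27.5 − T_b)
T_b = (62.4·16.7 − 24.7·27.5) / (62.4 − 24.7) = 362.83 / 37.7 = 9.624 °C ≈ 9.6 °C.

9.6 °C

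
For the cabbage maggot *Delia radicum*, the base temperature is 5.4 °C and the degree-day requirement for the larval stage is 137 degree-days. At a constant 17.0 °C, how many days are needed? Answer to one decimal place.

11.8 days

Daily accumulation = 17.0 − 5.4 = 11.6 DD/day.
Duration = 137 / 11.6 = 11.810 ≈ 11.8 days.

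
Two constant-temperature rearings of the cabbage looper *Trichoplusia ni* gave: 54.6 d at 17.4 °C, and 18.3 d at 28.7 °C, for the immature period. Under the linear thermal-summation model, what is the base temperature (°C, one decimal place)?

Equal thermal constants: D₁(T₁ − T_b) = D₂(T₂ − T_b).
54.6·(17.4 − T_b) = 18.3·(28.7 − T_b)
T_b = (54.6·17.4 − 18.3·28.7) / (54.6 − 18.3) = 424.83 / 36.3 = 11.703 °C ≈ 11.7 °C.

11.7 °C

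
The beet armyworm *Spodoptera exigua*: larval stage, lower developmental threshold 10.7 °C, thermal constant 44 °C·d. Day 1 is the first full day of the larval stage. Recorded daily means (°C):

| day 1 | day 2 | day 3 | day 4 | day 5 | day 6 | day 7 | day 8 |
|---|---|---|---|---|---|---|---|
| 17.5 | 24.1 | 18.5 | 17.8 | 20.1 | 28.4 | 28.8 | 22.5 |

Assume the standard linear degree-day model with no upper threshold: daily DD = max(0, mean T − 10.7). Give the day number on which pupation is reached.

Daily DD above 10.7 °C: 6.8, 13.4, 7.8, 7.1, 9.4, 17.7, 18.1, 11.8.
Cumulative: 6.8, 20.2, 28.0, 35.1, 44.5, 62.2, 80.3, 92.1.
The total first reaches 44 DD on day 5.

day 5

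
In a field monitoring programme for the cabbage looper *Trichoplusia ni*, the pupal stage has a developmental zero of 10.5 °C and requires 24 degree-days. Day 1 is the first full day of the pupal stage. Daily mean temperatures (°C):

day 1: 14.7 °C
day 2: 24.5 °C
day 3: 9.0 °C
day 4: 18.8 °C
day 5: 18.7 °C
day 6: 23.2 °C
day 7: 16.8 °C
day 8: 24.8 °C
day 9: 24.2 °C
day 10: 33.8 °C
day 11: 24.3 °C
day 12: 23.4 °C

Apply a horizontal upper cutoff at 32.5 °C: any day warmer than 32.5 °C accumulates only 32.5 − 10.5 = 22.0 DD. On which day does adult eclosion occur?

Daily DD above 10.5 °C (capped at 22.0): 4.2, 14.0, 0.0, 8.3, 8.2, 12.7, 6.3, 14.3, 13.7, 22.0, 13.8, 12.9.
Cumulative: 4.2, 18.2, 18.2, 26.5, 34.7, 47.4, 53.7, 68.0, 81.7, 103.7, 117.5, 130.4.
The total first reaches 24 DD on day 4.

day 4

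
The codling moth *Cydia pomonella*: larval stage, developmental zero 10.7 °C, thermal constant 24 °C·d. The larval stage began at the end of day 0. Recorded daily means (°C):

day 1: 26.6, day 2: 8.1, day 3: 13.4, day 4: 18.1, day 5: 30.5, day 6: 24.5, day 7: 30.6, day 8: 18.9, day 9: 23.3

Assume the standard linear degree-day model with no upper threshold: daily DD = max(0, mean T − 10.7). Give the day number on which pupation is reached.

Daily DD above 10.7 °C: 15.9, 0.0, 2.7, 7.4, 19.8, 13.8, 19.9, 8.2, 12.6.
Cumulative: 15.9, 15.9, 18.6, 26.0, 45.8, 59.6, 79.5, 87.7, 100.3.
The total first reaches 24 DD on day 4.

day 4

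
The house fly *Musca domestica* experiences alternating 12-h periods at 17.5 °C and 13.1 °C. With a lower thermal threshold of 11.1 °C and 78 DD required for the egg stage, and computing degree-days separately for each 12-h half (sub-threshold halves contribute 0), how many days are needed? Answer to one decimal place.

18.6 days

Day half: max(0, 17.5 − 11.1) × 0.5 = 6.4 × 0.5 = 3.20 DD.
Night half: max(0, 13.1 − 11.1) × 0.5 = 2.0 × 0.5 = 1.00 DD.
Per 24 h: 4.20 DD/day.
Duration = 78 / 4.20 = 18.571 ≈ 18.6 days.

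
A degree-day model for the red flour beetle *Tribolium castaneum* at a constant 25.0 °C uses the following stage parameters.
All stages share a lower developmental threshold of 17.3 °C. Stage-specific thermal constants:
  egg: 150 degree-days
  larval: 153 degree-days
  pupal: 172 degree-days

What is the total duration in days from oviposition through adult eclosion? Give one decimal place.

Daily accumulation at 25.0 °C = 25.0 − 17.3 = 7.7 DD/day.
Total K = 150 + 153 + 172 = 475 DD.
Total duration = 475 / 7.7 = 61.688 ≈ 61.7 days.

61.7 days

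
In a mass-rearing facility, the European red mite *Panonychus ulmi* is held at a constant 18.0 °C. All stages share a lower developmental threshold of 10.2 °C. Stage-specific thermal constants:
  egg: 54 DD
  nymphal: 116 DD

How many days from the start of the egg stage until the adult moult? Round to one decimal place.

21.8 days

Daily accumulation at 18.0 °C = 18.0 − 10.2 = 7.8 DD/day.
Total K = 54 + 116 = 170 DD.
Total duration = 170 / 7.8 = 21.795 ≈ 21.8 days.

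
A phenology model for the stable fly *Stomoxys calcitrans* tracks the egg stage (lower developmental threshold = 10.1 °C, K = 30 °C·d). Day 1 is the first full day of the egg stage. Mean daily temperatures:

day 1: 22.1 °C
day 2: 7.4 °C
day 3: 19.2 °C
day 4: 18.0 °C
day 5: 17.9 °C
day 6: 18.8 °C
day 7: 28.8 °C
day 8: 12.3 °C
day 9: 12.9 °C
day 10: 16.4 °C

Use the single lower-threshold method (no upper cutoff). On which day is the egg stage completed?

day 5

Daily DD above 10.1 °C: 12.0, 0.0, 9.1, 7.9, 7.8, 8.7, 18.7, 2.2, 2.8, 6.3.
Cumulative: 12.0, 12.0, 21.1, 29.0, 36.8, 45.5, 64.2, 66.4, 69.2, 75.5.
The total first reaches 30 DD on day 5.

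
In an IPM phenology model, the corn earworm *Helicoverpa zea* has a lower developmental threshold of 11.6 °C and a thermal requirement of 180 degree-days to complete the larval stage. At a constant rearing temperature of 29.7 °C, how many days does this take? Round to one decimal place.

Daily accumulation = 29.7 − 11.6 = 18.1 DD/day.
Duration = 180 / 18.1 = 9.945 ≈ 9.9 days.

9.9 days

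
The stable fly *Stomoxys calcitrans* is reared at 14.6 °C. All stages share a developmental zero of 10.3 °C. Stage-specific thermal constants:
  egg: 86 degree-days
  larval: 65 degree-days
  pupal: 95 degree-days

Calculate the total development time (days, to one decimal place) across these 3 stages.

57.2 days

Daily accumulation at 14.6 °C = 14.6 − 10.3 = 4.3 DD/day.
Total K = 86 + 65 + 95 = 246 DD.
Total duration = 246 / 4.3 = 57.209 ≈ 57.2 days.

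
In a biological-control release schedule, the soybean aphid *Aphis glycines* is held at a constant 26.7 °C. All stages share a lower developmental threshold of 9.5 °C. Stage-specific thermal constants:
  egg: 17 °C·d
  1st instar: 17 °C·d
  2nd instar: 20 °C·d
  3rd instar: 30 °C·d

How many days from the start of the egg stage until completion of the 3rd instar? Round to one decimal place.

4.9 days

Daily accumulation at 26.7 °C = 26.7 − 9.5 = 17.2 DD/day.
Total K = 17 + 17 + 20 + 30 = 84 DD.
Total duration = 84 / 17.2 = 4.884 ≈ 4.9 days.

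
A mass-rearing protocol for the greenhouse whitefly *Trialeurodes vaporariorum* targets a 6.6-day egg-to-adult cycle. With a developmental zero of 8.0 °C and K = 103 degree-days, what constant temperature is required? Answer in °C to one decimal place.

Required daily accumulation = 103 / 6.6 = 15.606 DD/day.
T = T_base + 15.606 = 8.0 + 15.606 = 23.606 ≈ 23.6 °C.

23.6 °C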